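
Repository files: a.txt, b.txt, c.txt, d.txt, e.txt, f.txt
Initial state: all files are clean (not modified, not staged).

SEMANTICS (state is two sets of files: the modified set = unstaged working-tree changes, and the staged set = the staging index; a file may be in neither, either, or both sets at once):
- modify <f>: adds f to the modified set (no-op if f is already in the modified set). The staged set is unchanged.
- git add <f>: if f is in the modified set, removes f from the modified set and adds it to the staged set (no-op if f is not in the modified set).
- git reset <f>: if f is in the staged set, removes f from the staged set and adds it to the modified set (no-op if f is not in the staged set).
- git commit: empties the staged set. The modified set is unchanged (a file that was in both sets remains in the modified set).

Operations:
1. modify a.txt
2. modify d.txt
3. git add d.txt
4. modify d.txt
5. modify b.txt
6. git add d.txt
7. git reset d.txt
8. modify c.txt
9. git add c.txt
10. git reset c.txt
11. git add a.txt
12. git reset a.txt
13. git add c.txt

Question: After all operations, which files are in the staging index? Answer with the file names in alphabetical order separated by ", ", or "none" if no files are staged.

After op 1 (modify a.txt): modified={a.txt} staged={none}
After op 2 (modify d.txt): modified={a.txt, d.txt} staged={none}
After op 3 (git add d.txt): modified={a.txt} staged={d.txt}
After op 4 (modify d.txt): modified={a.txt, d.txt} staged={d.txt}
After op 5 (modify b.txt): modified={a.txt, b.txt, d.txt} staged={d.txt}
After op 6 (git add d.txt): modified={a.txt, b.txt} staged={d.txt}
After op 7 (git reset d.txt): modified={a.txt, b.txt, d.txt} staged={none}
After op 8 (modify c.txt): modified={a.txt, b.txt, c.txt, d.txt} staged={none}
After op 9 (git add c.txt): modified={a.txt, b.txt, d.txt} staged={c.txt}
After op 10 (git reset c.txt): modified={a.txt, b.txt, c.txt, d.txt} staged={none}
After op 11 (git add a.txt): modified={b.txt, c.txt, d.txt} staged={a.txt}
After op 12 (git reset a.txt): modified={a.txt, b.txt, c.txt, d.txt} staged={none}
After op 13 (git add c.txt): modified={a.txt, b.txt, d.txt} staged={c.txt}

Answer: c.txt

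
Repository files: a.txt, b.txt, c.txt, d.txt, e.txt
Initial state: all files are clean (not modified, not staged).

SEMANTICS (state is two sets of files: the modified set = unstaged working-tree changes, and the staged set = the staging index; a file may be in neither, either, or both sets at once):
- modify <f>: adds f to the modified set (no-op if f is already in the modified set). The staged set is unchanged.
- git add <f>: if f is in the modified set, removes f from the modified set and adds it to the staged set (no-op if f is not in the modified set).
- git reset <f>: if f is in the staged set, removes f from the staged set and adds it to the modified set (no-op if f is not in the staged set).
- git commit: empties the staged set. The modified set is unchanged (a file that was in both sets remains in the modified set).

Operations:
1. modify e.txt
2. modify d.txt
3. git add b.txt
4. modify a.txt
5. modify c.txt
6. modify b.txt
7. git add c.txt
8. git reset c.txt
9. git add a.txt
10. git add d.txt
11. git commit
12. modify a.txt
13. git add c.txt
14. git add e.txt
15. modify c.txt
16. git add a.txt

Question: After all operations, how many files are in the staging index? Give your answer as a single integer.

Answer: 3

Derivation:
After op 1 (modify e.txt): modified={e.txt} staged={none}
After op 2 (modify d.txt): modified={d.txt, e.txt} staged={none}
After op 3 (git add b.txt): modified={d.txt, e.txt} staged={none}
After op 4 (modify a.txt): modified={a.txt, d.txt, e.txt} staged={none}
After op 5 (modify c.txt): modified={a.txt, c.txt, d.txt, e.txt} staged={none}
After op 6 (modify b.txt): modified={a.txt, b.txt, c.txt, d.txt, e.txt} staged={none}
After op 7 (git add c.txt): modified={a.txt, b.txt, d.txt, e.txt} staged={c.txt}
After op 8 (git reset c.txt): modified={a.txt, b.txt, c.txt, d.txt, e.txt} staged={none}
After op 9 (git add a.txt): modified={b.txt, c.txt, d.txt, e.txt} staged={a.txt}
After op 10 (git add d.txt): modified={b.txt, c.txt, e.txt} staged={a.txt, d.txt}
After op 11 (git commit): modified={b.txt, c.txt, e.txt} staged={none}
After op 12 (modify a.txt): modified={a.txt, b.txt, c.txt, e.txt} staged={none}
After op 13 (git add c.txt): modified={a.txt, b.txt, e.txt} staged={c.txt}
After op 14 (git add e.txt): modified={a.txt, b.txt} staged={c.txt, e.txt}
After op 15 (modify c.txt): modified={a.txt, b.txt, c.txt} staged={c.txt, e.txt}
After op 16 (git add a.txt): modified={b.txt, c.txt} staged={a.txt, c.txt, e.txt}
Final staged set: {a.txt, c.txt, e.txt} -> count=3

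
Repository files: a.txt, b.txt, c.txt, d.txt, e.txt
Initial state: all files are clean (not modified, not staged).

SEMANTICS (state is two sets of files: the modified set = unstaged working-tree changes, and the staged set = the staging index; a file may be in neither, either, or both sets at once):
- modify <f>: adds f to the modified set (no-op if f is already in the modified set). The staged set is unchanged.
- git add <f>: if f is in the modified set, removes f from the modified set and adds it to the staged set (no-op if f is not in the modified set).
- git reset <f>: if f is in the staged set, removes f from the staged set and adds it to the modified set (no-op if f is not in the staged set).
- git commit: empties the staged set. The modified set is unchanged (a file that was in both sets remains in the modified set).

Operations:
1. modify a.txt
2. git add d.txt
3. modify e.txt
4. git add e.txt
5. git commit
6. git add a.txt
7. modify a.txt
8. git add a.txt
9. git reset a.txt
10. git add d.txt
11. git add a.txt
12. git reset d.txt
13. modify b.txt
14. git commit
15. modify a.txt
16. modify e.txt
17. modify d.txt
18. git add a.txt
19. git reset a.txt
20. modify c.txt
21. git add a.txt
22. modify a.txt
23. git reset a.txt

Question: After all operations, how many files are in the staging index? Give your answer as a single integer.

After op 1 (modify a.txt): modified={a.txt} staged={none}
After op 2 (git add d.txt): modified={a.txt} staged={none}
After op 3 (modify e.txt): modified={a.txt, e.txt} staged={none}
After op 4 (git add e.txt): modified={a.txt} staged={e.txt}
After op 5 (git commit): modified={a.txt} staged={none}
After op 6 (git add a.txt): modified={none} staged={a.txt}
After op 7 (modify a.txt): modified={a.txt} staged={a.txt}
After op 8 (git add a.txt): modified={none} staged={a.txt}
After op 9 (git reset a.txt): modified={a.txt} staged={none}
After op 10 (git add d.txt): modified={a.txt} staged={none}
After op 11 (git add a.txt): modified={none} staged={a.txt}
After op 12 (git reset d.txt): modified={none} staged={a.txt}
After op 13 (modify b.txt): modified={b.txt} staged={a.txt}
After op 14 (git commit): modified={b.txt} staged={none}
After op 15 (modify a.txt): modified={a.txt, b.txt} staged={none}
After op 16 (modify e.txt): modified={a.txt, b.txt, e.txt} staged={none}
After op 17 (modify d.txt): modified={a.txt, b.txt, d.txt, e.txt} staged={none}
After op 18 (git add a.txt): modified={b.txt, d.txt, e.txt} staged={a.txt}
After op 19 (git reset a.txt): modified={a.txt, b.txt, d.txt, e.txt} staged={none}
After op 20 (modify c.txt): modified={a.txt, b.txt, c.txt, d.txt, e.txt} staged={none}
After op 21 (git add a.txt): modified={b.txt, c.txt, d.txt, e.txt} staged={a.txt}
After op 22 (modify a.txt): modified={a.txt, b.txt, c.txt, d.txt, e.txt} staged={a.txt}
After op 23 (git reset a.txt): modified={a.txt, b.txt, c.txt, d.txt, e.txt} staged={none}
Final staged set: {none} -> count=0

Answer: 0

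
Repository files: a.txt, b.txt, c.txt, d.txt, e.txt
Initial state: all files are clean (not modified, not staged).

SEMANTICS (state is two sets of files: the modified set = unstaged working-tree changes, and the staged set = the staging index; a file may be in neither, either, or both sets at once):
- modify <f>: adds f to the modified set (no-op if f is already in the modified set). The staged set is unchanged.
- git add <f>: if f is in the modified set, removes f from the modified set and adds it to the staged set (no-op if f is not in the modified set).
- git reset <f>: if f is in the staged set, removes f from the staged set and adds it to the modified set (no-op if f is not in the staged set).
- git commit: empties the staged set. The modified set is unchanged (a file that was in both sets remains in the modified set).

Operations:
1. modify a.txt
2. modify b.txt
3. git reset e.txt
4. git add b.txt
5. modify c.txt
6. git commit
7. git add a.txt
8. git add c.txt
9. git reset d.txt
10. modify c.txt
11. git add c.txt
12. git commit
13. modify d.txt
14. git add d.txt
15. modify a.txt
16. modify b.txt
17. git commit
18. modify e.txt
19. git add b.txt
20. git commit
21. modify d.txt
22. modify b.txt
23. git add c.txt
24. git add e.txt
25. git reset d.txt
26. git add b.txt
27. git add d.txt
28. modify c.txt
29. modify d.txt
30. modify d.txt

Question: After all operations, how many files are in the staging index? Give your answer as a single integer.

After op 1 (modify a.txt): modified={a.txt} staged={none}
After op 2 (modify b.txt): modified={a.txt, b.txt} staged={none}
After op 3 (git reset e.txt): modified={a.txt, b.txt} staged={none}
After op 4 (git add b.txt): modified={a.txt} staged={b.txt}
After op 5 (modify c.txt): modified={a.txt, c.txt} staged={b.txt}
After op 6 (git commit): modified={a.txt, c.txt} staged={none}
After op 7 (git add a.txt): modified={c.txt} staged={a.txt}
After op 8 (git add c.txt): modified={none} staged={a.txt, c.txt}
After op 9 (git reset d.txt): modified={none} staged={a.txt, c.txt}
After op 10 (modify c.txt): modified={c.txt} staged={a.txt, c.txt}
After op 11 (git add c.txt): modified={none} staged={a.txt, c.txt}
After op 12 (git commit): modified={none} staged={none}
After op 13 (modify d.txt): modified={d.txt} staged={none}
After op 14 (git add d.txt): modified={none} staged={d.txt}
After op 15 (modify a.txt): modified={a.txt} staged={d.txt}
After op 16 (modify b.txt): modified={a.txt, b.txt} staged={d.txt}
After op 17 (git commit): modified={a.txt, b.txt} staged={none}
After op 18 (modify e.txt): modified={a.txt, b.txt, e.txt} staged={none}
After op 19 (git add b.txt): modified={a.txt, e.txt} staged={b.txt}
After op 20 (git commit): modified={a.txt, e.txt} staged={none}
After op 21 (modify d.txt): modified={a.txt, d.txt, e.txt} staged={none}
After op 22 (modify b.txt): modified={a.txt, b.txt, d.txt, e.txt} staged={none}
After op 23 (git add c.txt): modified={a.txt, b.txt, d.txt, e.txt} staged={none}
After op 24 (git add e.txt): modified={a.txt, b.txt, d.txt} staged={e.txt}
After op 25 (git reset d.txt): modified={a.txt, b.txt, d.txt} staged={e.txt}
After op 26 (git add b.txt): modified={a.txt, d.txt} staged={b.txt, e.txt}
After op 27 (git add d.txt): modified={a.txt} staged={b.txt, d.txt, e.txt}
After op 28 (modify c.txt): modified={a.txt, c.txt} staged={b.txt, d.txt, e.txt}
After op 29 (modify d.txt): modified={a.txt, c.txt, d.txt} staged={b.txt, d.txt, e.txt}
After op 30 (modify d.txt): modified={a.txt, c.txt, d.txt} staged={b.txt, d.txt, e.txt}
Final staged set: {b.txt, d.txt, e.txt} -> count=3

Answer: 3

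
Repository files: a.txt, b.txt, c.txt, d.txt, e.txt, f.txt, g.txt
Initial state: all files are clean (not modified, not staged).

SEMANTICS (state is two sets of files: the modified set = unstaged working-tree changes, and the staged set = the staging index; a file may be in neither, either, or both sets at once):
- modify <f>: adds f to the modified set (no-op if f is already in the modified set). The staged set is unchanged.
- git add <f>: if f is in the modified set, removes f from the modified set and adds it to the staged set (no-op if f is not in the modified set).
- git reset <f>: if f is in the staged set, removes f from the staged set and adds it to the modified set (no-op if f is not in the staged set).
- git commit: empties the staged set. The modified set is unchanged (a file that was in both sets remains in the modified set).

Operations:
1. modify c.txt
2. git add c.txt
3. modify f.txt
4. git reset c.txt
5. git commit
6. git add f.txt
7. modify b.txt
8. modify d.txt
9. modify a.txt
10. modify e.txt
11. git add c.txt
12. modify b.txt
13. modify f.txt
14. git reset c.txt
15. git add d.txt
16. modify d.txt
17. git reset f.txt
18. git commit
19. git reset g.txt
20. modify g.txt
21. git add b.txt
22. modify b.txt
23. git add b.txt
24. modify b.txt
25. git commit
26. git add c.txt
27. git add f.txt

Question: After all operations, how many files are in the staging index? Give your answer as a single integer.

Answer: 2

Derivation:
After op 1 (modify c.txt): modified={c.txt} staged={none}
After op 2 (git add c.txt): modified={none} staged={c.txt}
After op 3 (modify f.txt): modified={f.txt} staged={c.txt}
After op 4 (git reset c.txt): modified={c.txt, f.txt} staged={none}
After op 5 (git commit): modified={c.txt, f.txt} staged={none}
After op 6 (git add f.txt): modified={c.txt} staged={f.txt}
After op 7 (modify b.txt): modified={b.txt, c.txt} staged={f.txt}
After op 8 (modify d.txt): modified={b.txt, c.txt, d.txt} staged={f.txt}
After op 9 (modify a.txt): modified={a.txt, b.txt, c.txt, d.txt} staged={f.txt}
After op 10 (modify e.txt): modified={a.txt, b.txt, c.txt, d.txt, e.txt} staged={f.txt}
After op 11 (git add c.txt): modified={a.txt, b.txt, d.txt, e.txt} staged={c.txt, f.txt}
After op 12 (modify b.txt): modified={a.txt, b.txt, d.txt, e.txt} staged={c.txt, f.txt}
After op 13 (modify f.txt): modified={a.txt, b.txt, d.txt, e.txt, f.txt} staged={c.txt, f.txt}
After op 14 (git reset c.txt): modified={a.txt, b.txt, c.txt, d.txt, e.txt, f.txt} staged={f.txt}
After op 15 (git add d.txt): modified={a.txt, b.txt, c.txt, e.txt, f.txt} staged={d.txt, f.txt}
After op 16 (modify d.txt): modified={a.txt, b.txt, c.txt, d.txt, e.txt, f.txt} staged={d.txt, f.txt}
After op 17 (git reset f.txt): modified={a.txt, b.txt, c.txt, d.txt, e.txt, f.txt} staged={d.txt}
After op 18 (git commit): modified={a.txt, b.txt, c.txt, d.txt, e.txt, f.txt} staged={none}
After op 19 (git reset g.txt): modified={a.txt, b.txt, c.txt, d.txt, e.txt, f.txt} staged={none}
After op 20 (modify g.txt): modified={a.txt, b.txt, c.txt, d.txt, e.txt, f.txt, g.txt} staged={none}
After op 21 (git add b.txt): modified={a.txt, c.txt, d.txt, e.txt, f.txt, g.txt} staged={b.txt}
After op 22 (modify b.txt): modified={a.txt, b.txt, c.txt, d.txt, e.txt, f.txt, g.txt} staged={b.txt}
After op 23 (git add b.txt): modified={a.txt, c.txt, d.txt, e.txt, f.txt, g.txt} staged={b.txt}
After op 24 (modify b.txt): modified={a.txt, b.txt, c.txt, d.txt, e.txt, f.txt, g.txt} staged={b.txt}
After op 25 (git commit): modified={a.txt, b.txt, c.txt, d.txt, e.txt, f.txt, g.txt} staged={none}
After op 26 (git add c.txt): modified={a.txt, b.txt, d.txt, e.txt, f.txt, g.txt} staged={c.txt}
After op 27 (git add f.txt): modified={a.txt, b.txt, d.txt, e.txt, g.txt} staged={c.txt, f.txt}
Final staged set: {c.txt, f.txt} -> count=2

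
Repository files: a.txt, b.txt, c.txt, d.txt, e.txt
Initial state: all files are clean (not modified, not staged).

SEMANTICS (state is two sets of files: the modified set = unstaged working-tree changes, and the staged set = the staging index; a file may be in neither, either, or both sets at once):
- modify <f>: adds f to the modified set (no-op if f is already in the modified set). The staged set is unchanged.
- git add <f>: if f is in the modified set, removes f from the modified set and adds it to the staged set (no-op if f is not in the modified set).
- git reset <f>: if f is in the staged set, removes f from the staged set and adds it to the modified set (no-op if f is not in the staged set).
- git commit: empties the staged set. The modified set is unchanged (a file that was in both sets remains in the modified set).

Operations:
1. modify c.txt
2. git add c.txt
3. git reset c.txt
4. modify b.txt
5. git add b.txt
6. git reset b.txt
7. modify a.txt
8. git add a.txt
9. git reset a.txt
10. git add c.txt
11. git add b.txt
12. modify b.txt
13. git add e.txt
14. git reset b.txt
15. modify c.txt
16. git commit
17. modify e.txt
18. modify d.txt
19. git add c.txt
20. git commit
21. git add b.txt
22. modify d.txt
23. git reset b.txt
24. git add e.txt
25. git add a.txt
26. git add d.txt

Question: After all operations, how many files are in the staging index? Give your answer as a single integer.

After op 1 (modify c.txt): modified={c.txt} staged={none}
After op 2 (git add c.txt): modified={none} staged={c.txt}
After op 3 (git reset c.txt): modified={c.txt} staged={none}
After op 4 (modify b.txt): modified={b.txt, c.txt} staged={none}
After op 5 (git add b.txt): modified={c.txt} staged={b.txt}
After op 6 (git reset b.txt): modified={b.txt, c.txt} staged={none}
After op 7 (modify a.txt): modified={a.txt, b.txt, c.txt} staged={none}
After op 8 (git add a.txt): modified={b.txt, c.txt} staged={a.txt}
After op 9 (git reset a.txt): modified={a.txt, b.txt, c.txt} staged={none}
After op 10 (git add c.txt): modified={a.txt, b.txt} staged={c.txt}
After op 11 (git add b.txt): modified={a.txt} staged={b.txt, c.txt}
After op 12 (modify b.txt): modified={a.txt, b.txt} staged={b.txt, c.txt}
After op 13 (git add e.txt): modified={a.txt, b.txt} staged={b.txt, c.txt}
After op 14 (git reset b.txt): modified={a.txt, b.txt} staged={c.txt}
After op 15 (modify c.txt): modified={a.txt, b.txt, c.txt} staged={c.txt}
After op 16 (git commit): modified={a.txt, b.txt, c.txt} staged={none}
After op 17 (modify e.txt): modified={a.txt, b.txt, c.txt, e.txt} staged={none}
After op 18 (modify d.txt): modified={a.txt, b.txt, c.txt, d.txt, e.txt} staged={none}
After op 19 (git add c.txt): modified={a.txt, b.txt, d.txt, e.txt} staged={c.txt}
After op 20 (git commit): modified={a.txt, b.txt, d.txt, e.txt} staged={none}
After op 21 (git add b.txt): modified={a.txt, d.txt, e.txt} staged={b.txt}
After op 22 (modify d.txt): modified={a.txt, d.txt, e.txt} staged={b.txt}
After op 23 (git reset b.txt): modified={a.txt, b.txt, d.txt, e.txt} staged={none}
After op 24 (git add e.txt): modified={a.txt, b.txt, d.txt} staged={e.txt}
After op 25 (git add a.txt): modified={b.txt, d.txt} staged={a.txt, e.txt}
After op 26 (git add d.txt): modified={b.txt} staged={a.txt, d.txt, e.txt}
Final staged set: {a.txt, d.txt, e.txt} -> count=3

Answer: 3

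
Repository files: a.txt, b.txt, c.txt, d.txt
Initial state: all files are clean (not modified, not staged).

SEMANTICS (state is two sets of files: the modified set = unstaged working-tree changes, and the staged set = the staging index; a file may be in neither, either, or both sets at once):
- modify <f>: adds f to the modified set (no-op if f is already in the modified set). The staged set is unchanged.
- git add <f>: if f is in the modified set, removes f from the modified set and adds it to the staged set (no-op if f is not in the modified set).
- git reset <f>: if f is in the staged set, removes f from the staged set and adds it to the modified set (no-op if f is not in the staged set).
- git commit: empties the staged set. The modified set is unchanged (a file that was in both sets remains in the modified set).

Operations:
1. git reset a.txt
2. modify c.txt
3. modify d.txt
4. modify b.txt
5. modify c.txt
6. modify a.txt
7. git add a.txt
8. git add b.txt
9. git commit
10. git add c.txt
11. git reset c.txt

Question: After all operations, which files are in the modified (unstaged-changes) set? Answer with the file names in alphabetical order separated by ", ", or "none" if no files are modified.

Answer: c.txt, d.txt

Derivation:
After op 1 (git reset a.txt): modified={none} staged={none}
After op 2 (modify c.txt): modified={c.txt} staged={none}
After op 3 (modify d.txt): modified={c.txt, d.txt} staged={none}
After op 4 (modify b.txt): modified={b.txt, c.txt, d.txt} staged={none}
After op 5 (modify c.txt): modified={b.txt, c.txt, d.txt} staged={none}
After op 6 (modify a.txt): modified={a.txt, b.txt, c.txt, d.txt} staged={none}
After op 7 (git add a.txt): modified={b.txt, c.txt, d.txt} staged={a.txt}
After op 8 (git add b.txt): modified={c.txt, d.txt} staged={a.txt, b.txt}
After op 9 (git commit): modified={c.txt, d.txt} staged={none}
After op 10 (git add c.txt): modified={d.txt} staged={c.txt}
After op 11 (git reset c.txt): modified={c.txt, d.txt} staged={none}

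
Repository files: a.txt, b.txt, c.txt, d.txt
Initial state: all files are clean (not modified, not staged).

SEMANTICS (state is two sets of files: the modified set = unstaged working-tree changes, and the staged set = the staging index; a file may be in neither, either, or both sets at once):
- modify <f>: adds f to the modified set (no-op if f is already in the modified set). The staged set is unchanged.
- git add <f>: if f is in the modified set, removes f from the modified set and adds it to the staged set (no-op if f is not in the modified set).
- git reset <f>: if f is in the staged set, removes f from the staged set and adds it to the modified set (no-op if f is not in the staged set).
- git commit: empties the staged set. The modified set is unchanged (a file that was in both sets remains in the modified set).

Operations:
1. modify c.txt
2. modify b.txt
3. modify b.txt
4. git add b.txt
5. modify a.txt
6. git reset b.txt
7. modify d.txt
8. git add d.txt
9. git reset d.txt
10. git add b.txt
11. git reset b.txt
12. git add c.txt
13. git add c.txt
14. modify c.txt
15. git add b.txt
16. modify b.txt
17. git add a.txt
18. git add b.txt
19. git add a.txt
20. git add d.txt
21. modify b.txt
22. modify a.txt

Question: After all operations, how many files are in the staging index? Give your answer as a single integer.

After op 1 (modify c.txt): modified={c.txt} staged={none}
After op 2 (modify b.txt): modified={b.txt, c.txt} staged={none}
After op 3 (modify b.txt): modified={b.txt, c.txt} staged={none}
After op 4 (git add b.txt): modified={c.txt} staged={b.txt}
After op 5 (modify a.txt): modified={a.txt, c.txt} staged={b.txt}
After op 6 (git reset b.txt): modified={a.txt, b.txt, c.txt} staged={none}
After op 7 (modify d.txt): modified={a.txt, b.txt, c.txt, d.txt} staged={none}
After op 8 (git add d.txt): modified={a.txt, b.txt, c.txt} staged={d.txt}
After op 9 (git reset d.txt): modified={a.txt, b.txt, c.txt, d.txt} staged={none}
After op 10 (git add b.txt): modified={a.txt, c.txt, d.txt} staged={b.txt}
After op 11 (git reset b.txt): modified={a.txt, b.txt, c.txt, d.txt} staged={none}
After op 12 (git add c.txt): modified={a.txt, b.txt, d.txt} staged={c.txt}
After op 13 (git add c.txt): modified={a.txt, b.txt, d.txt} staged={c.txt}
After op 14 (modify c.txt): modified={a.txt, b.txt, c.txt, d.txt} staged={c.txt}
After op 15 (git add b.txt): modified={a.txt, c.txt, d.txt} staged={b.txt, c.txt}
After op 16 (modify b.txt): modified={a.txt, b.txt, c.txt, d.txt} staged={b.txt, c.txt}
After op 17 (git add a.txt): modified={b.txt, c.txt, d.txt} staged={a.txt, b.txt, c.txt}
After op 18 (git add b.txt): modified={c.txt, d.txt} staged={a.txt, b.txt, c.txt}
After op 19 (git add a.txt): modified={c.txt, d.txt} staged={a.txt, b.txt, c.txt}
After op 20 (git add d.txt): modified={c.txt} staged={a.txt, b.txt, c.txt, d.txt}
After op 21 (modify b.txt): modified={b.txt, c.txt} staged={a.txt, b.txt, c.txt, d.txt}
After op 22 (modify a.txt): modified={a.txt, b.txt, c.txt} staged={a.txt, b.txt, c.txt, d.txt}
Final staged set: {a.txt, b.txt, c.txt, d.txt} -> count=4

Answer: 4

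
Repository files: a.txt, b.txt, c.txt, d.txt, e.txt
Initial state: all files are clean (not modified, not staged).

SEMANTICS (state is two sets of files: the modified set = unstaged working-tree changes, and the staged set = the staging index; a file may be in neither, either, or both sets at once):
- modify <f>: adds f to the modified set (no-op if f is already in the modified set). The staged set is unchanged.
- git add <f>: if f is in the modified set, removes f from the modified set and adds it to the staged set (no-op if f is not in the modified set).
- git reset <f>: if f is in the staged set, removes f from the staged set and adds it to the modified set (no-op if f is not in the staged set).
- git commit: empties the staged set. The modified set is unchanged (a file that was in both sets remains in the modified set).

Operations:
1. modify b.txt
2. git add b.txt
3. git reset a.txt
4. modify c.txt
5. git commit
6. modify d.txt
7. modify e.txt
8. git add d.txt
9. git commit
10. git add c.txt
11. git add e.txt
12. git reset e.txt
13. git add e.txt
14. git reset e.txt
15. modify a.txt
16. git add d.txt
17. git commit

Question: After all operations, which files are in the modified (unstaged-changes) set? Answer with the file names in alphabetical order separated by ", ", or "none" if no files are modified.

After op 1 (modify b.txt): modified={b.txt} staged={none}
After op 2 (git add b.txt): modified={none} staged={b.txt}
After op 3 (git reset a.txt): modified={none} staged={b.txt}
After op 4 (modify c.txt): modified={c.txt} staged={b.txt}
After op 5 (git commit): modified={c.txt} staged={none}
After op 6 (modify d.txt): modified={c.txt, d.txt} staged={none}
After op 7 (modify e.txt): modified={c.txt, d.txt, e.txt} staged={none}
After op 8 (git add d.txt): modified={c.txt, e.txt} staged={d.txt}
After op 9 (git commit): modified={c.txt, e.txt} staged={none}
After op 10 (git add c.txt): modified={e.txt} staged={c.txt}
After op 11 (git add e.txt): modified={none} staged={c.txt, e.txt}
After op 12 (git reset e.txt): modified={e.txt} staged={c.txt}
After op 13 (git add e.txt): modified={none} staged={c.txt, e.txt}
After op 14 (git reset e.txt): modified={e.txt} staged={c.txt}
After op 15 (modify a.txt): modified={a.txt, e.txt} staged={c.txt}
After op 16 (git add d.txt): modified={a.txt, e.txt} staged={c.txt}
After op 17 (git commit): modified={a.txt, e.txt} staged={none}

Answer: a.txt, e.txt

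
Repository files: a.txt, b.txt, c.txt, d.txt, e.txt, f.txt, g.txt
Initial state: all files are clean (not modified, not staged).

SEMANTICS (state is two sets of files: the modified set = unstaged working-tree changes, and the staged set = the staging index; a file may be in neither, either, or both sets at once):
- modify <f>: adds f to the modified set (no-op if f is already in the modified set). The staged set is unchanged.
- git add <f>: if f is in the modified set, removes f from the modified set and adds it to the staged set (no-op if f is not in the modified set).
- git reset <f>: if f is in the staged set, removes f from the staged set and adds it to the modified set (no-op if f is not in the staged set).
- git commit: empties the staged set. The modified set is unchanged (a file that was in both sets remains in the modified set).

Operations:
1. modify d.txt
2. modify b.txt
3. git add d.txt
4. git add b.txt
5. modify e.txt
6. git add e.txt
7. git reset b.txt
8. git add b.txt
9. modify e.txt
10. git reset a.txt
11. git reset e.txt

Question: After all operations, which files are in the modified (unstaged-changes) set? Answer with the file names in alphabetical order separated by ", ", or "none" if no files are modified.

Answer: e.txt

Derivation:
After op 1 (modify d.txt): modified={d.txt} staged={none}
After op 2 (modify b.txt): modified={b.txt, d.txt} staged={none}
After op 3 (git add d.txt): modified={b.txt} staged={d.txt}
After op 4 (git add b.txt): modified={none} staged={b.txt, d.txt}
After op 5 (modify e.txt): modified={e.txt} staged={b.txt, d.txt}
After op 6 (git add e.txt): modified={none} staged={b.txt, d.txt, e.txt}
After op 7 (git reset b.txt): modified={b.txt} staged={d.txt, e.txt}
After op 8 (git add b.txt): modified={none} staged={b.txt, d.txt, e.txt}
After op 9 (modify e.txt): modified={e.txt} staged={b.txt, d.txt, e.txt}
After op 10 (git reset a.txt): modified={e.txt} staged={b.txt, d.txt, e.txt}
After op 11 (git reset e.txt): modified={e.txt} staged={b.txt, d.txt}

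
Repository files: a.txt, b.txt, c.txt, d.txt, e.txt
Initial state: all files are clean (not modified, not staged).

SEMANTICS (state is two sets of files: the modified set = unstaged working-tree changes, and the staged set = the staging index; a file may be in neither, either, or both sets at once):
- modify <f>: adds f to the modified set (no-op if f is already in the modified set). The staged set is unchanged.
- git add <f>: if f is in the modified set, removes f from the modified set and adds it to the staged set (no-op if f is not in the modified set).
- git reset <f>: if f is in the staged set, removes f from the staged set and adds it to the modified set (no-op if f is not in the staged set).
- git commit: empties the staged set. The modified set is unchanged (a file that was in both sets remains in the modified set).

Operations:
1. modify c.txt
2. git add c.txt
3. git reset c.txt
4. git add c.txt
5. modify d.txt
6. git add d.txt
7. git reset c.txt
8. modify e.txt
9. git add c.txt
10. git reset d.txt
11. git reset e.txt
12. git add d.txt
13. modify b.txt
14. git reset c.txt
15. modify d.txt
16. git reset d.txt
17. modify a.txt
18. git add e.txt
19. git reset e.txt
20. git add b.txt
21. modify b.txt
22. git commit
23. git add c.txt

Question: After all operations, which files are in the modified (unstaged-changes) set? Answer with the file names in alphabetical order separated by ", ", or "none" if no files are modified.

After op 1 (modify c.txt): modified={c.txt} staged={none}
After op 2 (git add c.txt): modified={none} staged={c.txt}
After op 3 (git reset c.txt): modified={c.txt} staged={none}
After op 4 (git add c.txt): modified={none} staged={c.txt}
After op 5 (modify d.txt): modified={d.txt} staged={c.txt}
After op 6 (git add d.txt): modified={none} staged={c.txt, d.txt}
After op 7 (git reset c.txt): modified={c.txt} staged={d.txt}
After op 8 (modify e.txt): modified={c.txt, e.txt} staged={d.txt}
After op 9 (git add c.txt): modified={e.txt} staged={c.txt, d.txt}
After op 10 (git reset d.txt): modified={d.txt, e.txt} staged={c.txt}
After op 11 (git reset e.txt): modified={d.txt, e.txt} staged={c.txt}
After op 12 (git add d.txt): modified={e.txt} staged={c.txt, d.txt}
After op 13 (modify b.txt): modified={b.txt, e.txt} staged={c.txt, d.txt}
After op 14 (git reset c.txt): modified={b.txt, c.txt, e.txt} staged={d.txt}
After op 15 (modify d.txt): modified={b.txt, c.txt, d.txt, e.txt} staged={d.txt}
After op 16 (git reset d.txt): modified={b.txt, c.txt, d.txt, e.txt} staged={none}
After op 17 (modify a.txt): modified={a.txt, b.txt, c.txt, d.txt, e.txt} staged={none}
After op 18 (git add e.txt): modified={a.txt, b.txt, c.txt, d.txt} staged={e.txt}
After op 19 (git reset e.txt): modified={a.txt, b.txt, c.txt, d.txt, e.txt} staged={none}
After op 20 (git add b.txt): modified={a.txt, c.txt, d.txt, e.txt} staged={b.txt}
After op 21 (modify b.txt): modified={a.txt, b.txt, c.txt, d.txt, e.txt} staged={b.txt}
After op 22 (git commit): modified={a.txt, b.txt, c.txt, d.txt, e.txt} staged={none}
After op 23 (git add c.txt): modified={a.txt, b.txt, d.txt, e.txt} staged={c.txt}

Answer: a.txt, b.txt, d.txt, e.txt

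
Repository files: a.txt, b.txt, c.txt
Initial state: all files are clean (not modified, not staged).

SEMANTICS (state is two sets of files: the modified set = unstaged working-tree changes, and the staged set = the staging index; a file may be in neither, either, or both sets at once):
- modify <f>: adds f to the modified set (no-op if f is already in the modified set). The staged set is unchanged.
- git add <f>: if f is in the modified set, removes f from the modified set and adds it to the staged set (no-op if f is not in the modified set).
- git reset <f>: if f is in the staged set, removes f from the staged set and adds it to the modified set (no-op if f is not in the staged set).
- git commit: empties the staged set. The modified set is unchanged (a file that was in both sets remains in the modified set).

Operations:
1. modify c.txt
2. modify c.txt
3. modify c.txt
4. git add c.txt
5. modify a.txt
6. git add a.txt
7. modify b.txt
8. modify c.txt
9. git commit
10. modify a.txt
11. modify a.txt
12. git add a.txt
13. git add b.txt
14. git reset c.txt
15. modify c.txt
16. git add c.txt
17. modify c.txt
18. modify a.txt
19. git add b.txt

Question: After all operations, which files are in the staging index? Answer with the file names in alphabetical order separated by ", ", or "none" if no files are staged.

Answer: a.txt, b.txt, c.txt

Derivation:
After op 1 (modify c.txt): modified={c.txt} staged={none}
After op 2 (modify c.txt): modified={c.txt} staged={none}
After op 3 (modify c.txt): modified={c.txt} staged={none}
After op 4 (git add c.txt): modified={none} staged={c.txt}
After op 5 (modify a.txt): modified={a.txt} staged={c.txt}
After op 6 (git add a.txt): modified={none} staged={a.txt, c.txt}
After op 7 (modify b.txt): modified={b.txt} staged={a.txt, c.txt}
After op 8 (modify c.txt): modified={b.txt, c.txt} staged={a.txt, c.txt}
After op 9 (git commit): modified={b.txt, c.txt} staged={none}
After op 10 (modify a.txt): modified={a.txt, b.txt, c.txt} staged={none}
After op 11 (modify a.txt): modified={a.txt, b.txt, c.txt} staged={none}
After op 12 (git add a.txt): modified={b.txt, c.txt} staged={a.txt}
After op 13 (git add b.txt): modified={c.txt} staged={a.txt, b.txt}
After op 14 (git reset c.txt): modified={c.txt} staged={a.txt, b.txt}
After op 15 (modify c.txt): modified={c.txt} staged={a.txt, b.txt}
After op 16 (git add c.txt): modified={none} staged={a.txt, b.txt, c.txt}
After op 17 (modify c.txt): modified={c.txt} staged={a.txt, b.txt, c.txt}
After op 18 (modify a.txt): modified={a.txt, c.txt} staged={a.txt, b.txt, c.txt}
After op 19 (git add b.txt): modified={a.txt, c.txt} staged={a.txt, b.txt, c.txt}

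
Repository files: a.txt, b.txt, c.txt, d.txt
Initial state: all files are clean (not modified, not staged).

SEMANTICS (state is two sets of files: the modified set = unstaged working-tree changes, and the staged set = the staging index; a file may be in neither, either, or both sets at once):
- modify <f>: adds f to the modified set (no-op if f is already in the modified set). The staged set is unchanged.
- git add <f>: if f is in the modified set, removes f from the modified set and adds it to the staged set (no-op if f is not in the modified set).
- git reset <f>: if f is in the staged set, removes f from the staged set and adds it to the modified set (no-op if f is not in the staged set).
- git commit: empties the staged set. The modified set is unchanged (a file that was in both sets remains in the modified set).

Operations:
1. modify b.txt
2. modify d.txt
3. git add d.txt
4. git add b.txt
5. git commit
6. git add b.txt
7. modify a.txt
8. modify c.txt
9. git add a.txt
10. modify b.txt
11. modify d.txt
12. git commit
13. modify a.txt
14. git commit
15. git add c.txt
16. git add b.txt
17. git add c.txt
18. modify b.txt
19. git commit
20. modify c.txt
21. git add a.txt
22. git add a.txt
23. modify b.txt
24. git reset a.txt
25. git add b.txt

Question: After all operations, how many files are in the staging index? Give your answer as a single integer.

After op 1 (modify b.txt): modified={b.txt} staged={none}
After op 2 (modify d.txt): modified={b.txt, d.txt} staged={none}
After op 3 (git add d.txt): modified={b.txt} staged={d.txt}
After op 4 (git add b.txt): modified={none} staged={b.txt, d.txt}
After op 5 (git commit): modified={none} staged={none}
After op 6 (git add b.txt): modified={none} staged={none}
After op 7 (modify a.txt): modified={a.txt} staged={none}
After op 8 (modify c.txt): modified={a.txt, c.txt} staged={none}
After op 9 (git add a.txt): modified={c.txt} staged={a.txt}
After op 10 (modify b.txt): modified={b.txt, c.txt} staged={a.txt}
After op 11 (modify d.txt): modified={b.txt, c.txt, d.txt} staged={a.txt}
After op 12 (git commit): modified={b.txt, c.txt, d.txt} staged={none}
After op 13 (modify a.txt): modified={a.txt, b.txt, c.txt, d.txt} staged={none}
After op 14 (git commit): modified={a.txt, b.txt, c.txt, d.txt} staged={none}
After op 15 (git add c.txt): modified={a.txt, b.txt, d.txt} staged={c.txt}
After op 16 (git add b.txt): modified={a.txt, d.txt} staged={b.txt, c.txt}
After op 17 (git add c.txt): modified={a.txt, d.txt} staged={b.txt, c.txt}
After op 18 (modify b.txt): modified={a.txt, b.txt, d.txt} staged={b.txt, c.txt}
After op 19 (git commit): modified={a.txt, b.txt, d.txt} staged={none}
After op 20 (modify c.txt): modified={a.txt, b.txt, c.txt, d.txt} staged={none}
After op 21 (git add a.txt): modified={b.txt, c.txt, d.txt} staged={a.txt}
After op 22 (git add a.txt): modified={b.txt, c.txt, d.txt} staged={a.txt}
After op 23 (modify b.txt): modified={b.txt, c.txt, d.txt} staged={a.txt}
After op 24 (git reset a.txt): modified={a.txt, b.txt, c.txt, d.txt} staged={none}
After op 25 (git add b.txt): modified={a.txt, c.txt, d.txt} staged={b.txt}
Final staged set: {b.txt} -> count=1

Answer: 1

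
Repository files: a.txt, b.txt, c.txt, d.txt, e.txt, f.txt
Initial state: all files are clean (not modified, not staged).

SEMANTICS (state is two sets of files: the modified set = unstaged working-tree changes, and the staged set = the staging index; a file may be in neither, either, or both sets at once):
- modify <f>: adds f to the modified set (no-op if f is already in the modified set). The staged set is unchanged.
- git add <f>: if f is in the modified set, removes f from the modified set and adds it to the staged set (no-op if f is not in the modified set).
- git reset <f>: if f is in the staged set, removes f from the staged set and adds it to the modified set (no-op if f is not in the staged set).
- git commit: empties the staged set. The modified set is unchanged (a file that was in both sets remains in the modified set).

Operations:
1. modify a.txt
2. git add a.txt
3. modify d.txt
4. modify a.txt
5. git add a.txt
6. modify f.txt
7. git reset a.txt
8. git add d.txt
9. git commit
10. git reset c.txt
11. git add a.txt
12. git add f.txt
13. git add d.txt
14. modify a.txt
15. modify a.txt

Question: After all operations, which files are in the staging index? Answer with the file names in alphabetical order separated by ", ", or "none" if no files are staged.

After op 1 (modify a.txt): modified={a.txt} staged={none}
After op 2 (git add a.txt): modified={none} staged={a.txt}
After op 3 (modify d.txt): modified={d.txt} staged={a.txt}
After op 4 (modify a.txt): modified={a.txt, d.txt} staged={a.txt}
After op 5 (git add a.txt): modified={d.txt} staged={a.txt}
After op 6 (modify f.txt): modified={d.txt, f.txt} staged={a.txt}
After op 7 (git reset a.txt): modified={a.txt, d.txt, f.txt} staged={none}
After op 8 (git add d.txt): modified={a.txt, f.txt} staged={d.txt}
After op 9 (git commit): modified={a.txt, f.txt} staged={none}
After op 10 (git reset c.txt): modified={a.txt, f.txt} staged={none}
After op 11 (git add a.txt): modified={f.txt} staged={a.txt}
After op 12 (git add f.txt): modified={none} staged={a.txt, f.txt}
After op 13 (git add d.txt): modified={none} staged={a.txt, f.txt}
After op 14 (modify a.txt): modified={a.txt} staged={a.txt, f.txt}
After op 15 (modify a.txt): modified={a.txt} staged={a.txt, f.txt}

Answer: a.txt, f.txt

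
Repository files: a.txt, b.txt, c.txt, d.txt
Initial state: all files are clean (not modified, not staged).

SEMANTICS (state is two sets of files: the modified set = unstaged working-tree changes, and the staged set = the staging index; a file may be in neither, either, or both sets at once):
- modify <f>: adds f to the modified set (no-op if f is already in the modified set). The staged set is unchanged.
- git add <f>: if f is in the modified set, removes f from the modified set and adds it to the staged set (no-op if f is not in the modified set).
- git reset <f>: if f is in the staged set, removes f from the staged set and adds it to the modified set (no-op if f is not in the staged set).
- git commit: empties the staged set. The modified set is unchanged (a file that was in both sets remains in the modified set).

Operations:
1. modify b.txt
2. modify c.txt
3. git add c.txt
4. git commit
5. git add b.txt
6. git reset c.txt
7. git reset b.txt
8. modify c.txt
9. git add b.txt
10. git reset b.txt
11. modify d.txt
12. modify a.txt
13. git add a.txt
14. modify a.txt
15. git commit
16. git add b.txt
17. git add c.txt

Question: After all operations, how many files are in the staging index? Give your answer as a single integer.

After op 1 (modify b.txt): modified={b.txt} staged={none}
After op 2 (modify c.txt): modified={b.txt, c.txt} staged={none}
After op 3 (git add c.txt): modified={b.txt} staged={c.txt}
After op 4 (git commit): modified={b.txt} staged={none}
After op 5 (git add b.txt): modified={none} staged={b.txt}
After op 6 (git reset c.txt): modified={none} staged={b.txt}
After op 7 (git reset b.txt): modified={b.txt} staged={none}
After op 8 (modify c.txt): modified={b.txt, c.txt} staged={none}
After op 9 (git add b.txt): modified={c.txt} staged={b.txt}
After op 10 (git reset b.txt): modified={b.txt, c.txt} staged={none}
After op 11 (modify d.txt): modified={b.txt, c.txt, d.txt} staged={none}
After op 12 (modify a.txt): modified={a.txt, b.txt, c.txt, d.txt} staged={none}
After op 13 (git add a.txt): modified={b.txt, c.txt, d.txt} staged={a.txt}
After op 14 (modify a.txt): modified={a.txt, b.txt, c.txt, d.txt} staged={a.txt}
After op 15 (git commit): modified={a.txt, b.txt, c.txt, d.txt} staged={none}
After op 16 (git add b.txt): modified={a.txt, c.txt, d.txt} staged={b.txt}
After op 17 (git add c.txt): modified={a.txt, d.txt} staged={b.txt, c.txt}
Final staged set: {b.txt, c.txt} -> count=2

Answer: 2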